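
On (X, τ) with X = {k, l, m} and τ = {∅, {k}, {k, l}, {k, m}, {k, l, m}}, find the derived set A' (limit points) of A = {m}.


A' = ∅

For each x ∈ X, list the open sets U ∈ τ with x ∈ U, then check whether U ∩ (A ∖ {x}) ≠ ∅ for every such U.
  x = k: open {k} ∋ x has {k} ∩ (A ∖ {k}) = ∅, so x is NOT a limit point.
  x = l: open {k, l} ∋ x has {k, l} ∩ (A ∖ {l}) = ∅, so x is NOT a limit point.
  x = m: open {k, m} ∋ x has {k, m} ∩ (A ∖ {m}) = ∅, so x is NOT a limit point.
Collecting: A' = ∅.


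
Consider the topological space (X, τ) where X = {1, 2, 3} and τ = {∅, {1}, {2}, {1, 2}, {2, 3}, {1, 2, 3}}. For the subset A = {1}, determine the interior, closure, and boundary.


int(A) = {1}, cl(A) = {1}, ∂A = ∅.

Closed sets in (X, τ) are complements of opens:
  closed(X, τ) = {∅, {1}, {3}, {1, 3}, {2, 3}, {1, 2, 3}}.
int(A) = ⋃ {U ∈ τ : U ⊆ A}. Opens contained in A: ∅, {1}.
Taking the union of these: int(A) = {1}.
cl(A) = ⋂ {C closed : A ⊆ C}. Closed sets containing A: {1}, {1, 3}, {1, 2, 3}.
Intersecting these: cl(A) = {1}.
∂A = cl(A) ∖ int(A) = {1} ∖ {1} = ∅.


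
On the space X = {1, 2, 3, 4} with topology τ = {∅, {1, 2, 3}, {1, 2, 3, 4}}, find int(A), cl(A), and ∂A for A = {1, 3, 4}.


int(A) = ∅, cl(A) = {1, 2, 3, 4}, ∂A = {1, 2, 3, 4}.

Closed sets in (X, τ) are complements of opens:
  closed(X, τ) = {∅, {4}, {1, 2, 3, 4}}.
int(A) = ⋃ {U ∈ τ : U ⊆ A}. Opens contained in A: ∅.
Taking the union of these: int(A) = ∅.
cl(A) = ⋂ {C closed : A ⊆ C}. Closed sets containing A: {1, 2, 3, 4}.
Intersecting these: cl(A) = {1, 2, 3, 4}.
∂A = cl(A) ∖ int(A) = {1, 2, 3, 4} ∖ ∅ = {1, 2, 3, 4}.


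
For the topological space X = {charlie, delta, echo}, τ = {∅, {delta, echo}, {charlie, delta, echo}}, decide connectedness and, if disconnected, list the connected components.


(X, τ) is connected.

Find clopen sets (U ∈ τ with X ∖ U ∈ τ):
  U = ∅, X ∖ U = {charlie, delta, echo} — both open, so U is clopen.
  U = {charlie, delta, echo}, X ∖ U = ∅ — both open, so U is clopen.
Only trivial clopens (∅ and X) exist, so (X, τ) is connected.
Compute connected components by grouping points that agree on all clopens:
  component: {charlie, delta, echo}


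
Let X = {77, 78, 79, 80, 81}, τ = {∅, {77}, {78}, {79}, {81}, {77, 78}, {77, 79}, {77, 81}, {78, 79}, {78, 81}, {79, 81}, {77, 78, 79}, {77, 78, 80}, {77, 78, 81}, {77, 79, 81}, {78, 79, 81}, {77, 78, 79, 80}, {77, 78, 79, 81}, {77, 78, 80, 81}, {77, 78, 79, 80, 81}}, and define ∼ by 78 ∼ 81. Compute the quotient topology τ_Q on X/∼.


X/∼ = {[77], [78=81], [79], [80]}; |τ_Q| = 10.

Equivalence classes: [77], [78=81], [79], [80].
Quotient map π: X → X/∼ sends 77 ↦ [77], 78 ↦ [78=81], 79 ↦ [79], 80 ↦ [80], 81 ↦ [78=81].
For each subset V ⊆ X/∼, compute π^{-1}(V) ⊆ X and check whether π^{-1}(V) ∈ τ. V is open in τ_Q iff π^{-1}(V) ∈ τ.
  V = {}: π^{-1}(V) = ∅ ∈ τ ✓.
  V = {[77]}: π^{-1}(V) = {77} ∈ τ ✓.
  V = {[78=81]}: π^{-1}(V) = {78, 81} ∈ τ ✓.
  V = {[77], [78=81]}: π^{-1}(V) = {77, 78, 81} ∈ τ ✓.
  V = {[79]}: π^{-1}(V) = {79} ∈ τ ✓.
  V = {[77], [79]}: π^{-1}(V) = {77, 79} ∈ τ ✓.
  V = {[78=81], [79]}: π^{-1}(V) = {78, 79, 81} ∈ τ ✓.
  V = {[77], [78=81], [79]}: π^{-1}(V) = {77, 78, 79, 81} ∈ τ ✓.
  V = {[80]}: π^{-1}(V) = {80} ∉ τ ✗.
  V = {[77], [80]}: π^{-1}(V) = {77, 80} ∉ τ ✗.
  V = {[78=81], [80]}: π^{-1}(V) = {78, 80, 81} ∉ τ ✗.
  V = {[77], [78=81], [80]}: π^{-1}(V) = {77, 78, 80, 81} ∈ τ ✓.
  V = {[79], [80]}: π^{-1}(V) = {79, 80} ∉ τ ✗.
  V = {[77], [79], [80]}: π^{-1}(V) = {77, 79, 80} ∉ τ ✗.
  V = {[78=81], [79], [80]}: π^{-1}(V) = {78, 79, 80, 81} ∉ τ ✗.
  V = {[77], [78=81], [79], [80]}: π^{-1}(V) = {77, 78, 79, 80, 81} ∈ τ ✓.
Open sets in the quotient: τ_Q = {{}, {[77]}, {[78=81]}, {[77], [78=81]}, {[79]}, {[77], [79]}, {[78=81], [79]}, {[77], [78=81], [79]}, {[77], [78=81], [80]}, {[77], [78=81], [79], [80]}} (10 elements).


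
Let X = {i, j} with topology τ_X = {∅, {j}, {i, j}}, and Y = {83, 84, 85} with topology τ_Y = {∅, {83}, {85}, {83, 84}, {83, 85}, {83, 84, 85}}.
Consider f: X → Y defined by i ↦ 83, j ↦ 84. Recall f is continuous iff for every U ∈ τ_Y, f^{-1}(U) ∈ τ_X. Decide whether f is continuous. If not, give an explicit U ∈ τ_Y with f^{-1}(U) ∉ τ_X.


f is NOT continuous.

Compute f^{-1}(U) for each U ∈ τ_Y:
  U = ∅: f^{-1}(U) = ∅ ∈ τ_X ✓.
  U = {83}: f^{-1}(U) = {i} ∉ τ_X ✗.
  U = {85}: f^{-1}(U) = ∅ ∈ τ_X ✓.
  U = {83, 84}: f^{-1}(U) = {i, j} ∈ τ_X ✓.
  U = {83, 85}: f^{-1}(U) = {i} ∉ τ_X ✗.
  U = {83, 84, 85}: f^{-1}(U) = {i, j} ∈ τ_X ✓.
Found U = {83} with f^{-1}(U) = {i} not in τ_X. Therefore f is NOT continuous.


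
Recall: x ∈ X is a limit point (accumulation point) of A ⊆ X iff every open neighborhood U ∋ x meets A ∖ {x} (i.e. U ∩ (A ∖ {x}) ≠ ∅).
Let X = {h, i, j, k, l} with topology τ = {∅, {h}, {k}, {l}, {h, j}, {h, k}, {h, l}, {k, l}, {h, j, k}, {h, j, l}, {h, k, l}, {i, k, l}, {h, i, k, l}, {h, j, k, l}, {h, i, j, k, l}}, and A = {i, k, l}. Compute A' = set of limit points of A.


A' = {i}

For each x ∈ X, list the open sets U ∈ τ with x ∈ U, then check whether U ∩ (A ∖ {x}) ≠ ∅ for every such U.
  x = h: open {h} ∋ x has {h} ∩ (A ∖ {h}) = ∅, so x is NOT a limit point.
  x = i: opens ∋ x are {i, k, l}, {h, i, k, l}, {h, i, j, k, l}; each meets A ∖ {i}, so x IS a limit point.
  x = j: open {h, j} ∋ x has {h, j} ∩ (A ∖ {j}) = ∅, so x is NOT a limit point.
  x = k: open {k} ∋ x has {k} ∩ (A ∖ {k}) = ∅, so x is NOT a limit point.
  x = l: open {l} ∋ x has {l} ∩ (A ∖ {l}) = ∅, so x is NOT a limit point.
Collecting: A' = {i}.


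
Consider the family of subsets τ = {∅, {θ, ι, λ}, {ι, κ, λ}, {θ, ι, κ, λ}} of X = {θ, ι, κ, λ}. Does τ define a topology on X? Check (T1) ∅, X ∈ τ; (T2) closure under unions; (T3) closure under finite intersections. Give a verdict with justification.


τ is NOT a topology on X.

Axiom (T1): ∅ ∈ τ? Yes; X ∈ τ? Yes.
Axiom (T2/T3): check pairwise unions and intersections of members of τ.
Counterexample for (T3): {θ, ι, λ} ∩ {ι, κ, λ} = {ι, λ} ∉ τ. Therefore τ is NOT a topology.


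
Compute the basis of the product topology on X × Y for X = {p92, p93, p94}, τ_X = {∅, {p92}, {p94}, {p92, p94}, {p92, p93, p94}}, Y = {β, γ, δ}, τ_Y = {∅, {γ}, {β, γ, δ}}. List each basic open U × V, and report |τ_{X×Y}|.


Basis B = {∅ × ∅, {p92} × {γ}, {p94} × {γ}, {p92, p94} × {γ}, {p92} × {β, γ, δ}, {p92, p93, p94} × {γ}, {p94} × {β, γ, δ}, {p92, p94} × {β, γ, δ}, {p92, p93, p94} × {β, γ, δ}}; |τ_{X×Y}| = 14.

Enumerate products U × V with U ∈ τ_X, V ∈ τ_Y (deduplicated):
  ∅ × ∅ = {} (∅)
  {p92} × {γ} = {(p92,γ)}
  {p94} × {γ} = {(p94,γ)}
  {p92, p94} × {γ} = {(p92,γ), (p94,γ)}
  {p92} × {β, γ, δ} = {(p92,β), (p92,γ), (p92,δ)}
  {p92, p93, p94} × {γ} = {(p92,γ), (p93,γ), (p94,γ)}
  {p94} × {β, γ, δ} = {(p94,β), (p94,γ), (p94,δ)}
  {p92, p94} × {β, γ, δ} = {(p92,β), (p92,γ), (p92,δ), (p94,β), (p94,γ), (p94,δ)}
  {p92, p93, p94} × {β, γ, δ} = {(p92,β), (p92,γ), (p92,δ), (p93,β), (p93,γ), (p93,δ), (p94,β), (p94,γ), (p94,δ)}
These 9 distinct sets form the basis B.
Close under arbitrary unions to get τ_{X×Y}; counting gives |τ_{X×Y}| = 14.


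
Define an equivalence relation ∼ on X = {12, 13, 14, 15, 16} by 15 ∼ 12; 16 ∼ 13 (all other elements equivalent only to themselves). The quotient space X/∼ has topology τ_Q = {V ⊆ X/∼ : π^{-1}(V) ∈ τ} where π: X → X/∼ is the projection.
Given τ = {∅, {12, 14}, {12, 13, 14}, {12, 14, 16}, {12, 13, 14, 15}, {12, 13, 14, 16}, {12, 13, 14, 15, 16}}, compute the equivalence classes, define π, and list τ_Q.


X/∼ = {[12=15], [13=16], [14]}; |τ_Q| = 2.

Equivalence classes: [12=15], [13=16], [14].
Quotient map π: X → X/∼ sends 12 ↦ [12=15], 13 ↦ [13=16], 14 ↦ [14], 15 ↦ [12=15], 16 ↦ [13=16].
For each subset V ⊆ X/∼, compute π^{-1}(V) ⊆ X and check whether π^{-1}(V) ∈ τ. V is open in τ_Q iff π^{-1}(V) ∈ τ.
  V = {}: π^{-1}(V) = ∅ ∈ τ ✓.
  V = {[12=15]}: π^{-1}(V) = {12, 15} ∉ τ ✗.
  V = {[13=16]}: π^{-1}(V) = {13, 16} ∉ τ ✗.
  V = {[12=15], [13=16]}: π^{-1}(V) = {12, 13, 15, 16} ∉ τ ✗.
  V = {[14]}: π^{-1}(V) = {14} ∉ τ ✗.
  V = {[12=15], [14]}: π^{-1}(V) = {12, 14, 15} ∉ τ ✗.
  V = {[13=16], [14]}: π^{-1}(V) = {13, 14, 16} ∉ τ ✗.
  V = {[12=15], [13=16], [14]}: π^{-1}(V) = {12, 13, 14, 15, 16} ∈ τ ✓.
Open sets in the quotient: τ_Q = {{}, {[12=15], [13=16], [14]}} (2 elements).


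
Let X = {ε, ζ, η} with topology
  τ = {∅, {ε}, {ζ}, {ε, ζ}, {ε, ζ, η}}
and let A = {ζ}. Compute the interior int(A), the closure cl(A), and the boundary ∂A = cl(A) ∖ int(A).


int(A) = {ζ}, cl(A) = {ζ, η}, ∂A = {η}.

Closed sets in (X, τ) are complements of opens:
  closed(X, τ) = {∅, {η}, {ε, η}, {ζ, η}, {ε, ζ, η}}.
int(A) = ⋃ {U ∈ τ : U ⊆ A}. Opens contained in A: ∅, {ζ}.
Taking the union of these: int(A) = {ζ}.
cl(A) = ⋂ {C closed : A ⊆ C}. Closed sets containing A: {ζ, η}, {ε, ζ, η}.
Intersecting these: cl(A) = {ζ, η}.
∂A = cl(A) ∖ int(A) = {ζ, η} ∖ {ζ} = {η}.


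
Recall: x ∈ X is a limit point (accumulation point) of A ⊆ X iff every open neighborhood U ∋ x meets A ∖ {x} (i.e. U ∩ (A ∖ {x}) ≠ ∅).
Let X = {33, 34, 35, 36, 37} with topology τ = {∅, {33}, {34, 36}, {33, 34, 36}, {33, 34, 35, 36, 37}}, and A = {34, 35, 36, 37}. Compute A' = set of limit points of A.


A' = {34, 35, 36, 37}

For each x ∈ X, list the open sets U ∈ τ with x ∈ U, then check whether U ∩ (A ∖ {x}) ≠ ∅ for every such U.
  x = 33: open {33} ∋ x has {33} ∩ (A ∖ {33}) = ∅, so x is NOT a limit point.
  x = 34: opens ∋ x are {34, 36}, {33, 34, 36}, {33, 34, 35, 36, 37}; each meets A ∖ {34}, so x IS a limit point.
  x = 35: opens ∋ x are {33, 34, 35, 36, 37}; each meets A ∖ {35}, so x IS a limit point.
  x = 36: opens ∋ x are {34, 36}, {33, 34, 36}, {33, 34, 35, 36, 37}; each meets A ∖ {36}, so x IS a limit point.
  x = 37: opens ∋ x are {33, 34, 35, 36, 37}; each meets A ∖ {37}, so x IS a limit point.
Collecting: A' = {34, 35, 36, 37}.


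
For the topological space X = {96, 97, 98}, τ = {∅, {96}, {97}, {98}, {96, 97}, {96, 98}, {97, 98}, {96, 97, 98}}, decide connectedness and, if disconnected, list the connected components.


(X, τ) is disconnected; components = [{96}, {97}, {98}].

Find clopen sets (U ∈ τ with X ∖ U ∈ τ):
  U = ∅, X ∖ U = {96, 97, 98} — both open, so U is clopen.
  U = {96}, X ∖ U = {97, 98} — both open, so U is clopen.
  U = {97}, X ∖ U = {96, 98} — both open, so U is clopen.
  U = {98}, X ∖ U = {96, 97} — both open, so U is clopen.
  U = {96, 97}, X ∖ U = {98} — both open, so U is clopen.
  U = {96, 98}, X ∖ U = {97} — both open, so U is clopen.
  U = {97, 98}, X ∖ U = {96} — both open, so U is clopen.
  U = {96, 97, 98}, X ∖ U = ∅ — both open, so U is clopen.
Nontrivial clopen(s) exist: e.g. {98}. So (X, τ) is disconnected.
Compute connected components by grouping points that agree on all clopens:
  component: {96}
  component: {97}
  component: {98}


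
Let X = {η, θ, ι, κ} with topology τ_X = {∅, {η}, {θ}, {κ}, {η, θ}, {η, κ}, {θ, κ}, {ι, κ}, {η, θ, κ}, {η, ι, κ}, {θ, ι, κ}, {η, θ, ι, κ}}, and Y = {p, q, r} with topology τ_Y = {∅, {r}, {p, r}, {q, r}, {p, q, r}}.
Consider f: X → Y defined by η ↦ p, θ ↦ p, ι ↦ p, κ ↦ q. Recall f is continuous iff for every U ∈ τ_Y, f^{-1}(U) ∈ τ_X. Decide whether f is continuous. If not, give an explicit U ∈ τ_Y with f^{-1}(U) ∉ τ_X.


f is NOT continuous.

Compute f^{-1}(U) for each U ∈ τ_Y:
  U = ∅: f^{-1}(U) = ∅ ∈ τ_X ✓.
  U = {r}: f^{-1}(U) = ∅ ∈ τ_X ✓.
  U = {p, r}: f^{-1}(U) = {η, θ, ι} ∉ τ_X ✗.
  U = {q, r}: f^{-1}(U) = {κ} ∈ τ_X ✓.
  U = {p, q, r}: f^{-1}(U) = {η, θ, ι, κ} ∈ τ_X ✓.
Found U = {p, r} with f^{-1}(U) = {η, θ, ι} not in τ_X. Therefore f is NOT continuous.


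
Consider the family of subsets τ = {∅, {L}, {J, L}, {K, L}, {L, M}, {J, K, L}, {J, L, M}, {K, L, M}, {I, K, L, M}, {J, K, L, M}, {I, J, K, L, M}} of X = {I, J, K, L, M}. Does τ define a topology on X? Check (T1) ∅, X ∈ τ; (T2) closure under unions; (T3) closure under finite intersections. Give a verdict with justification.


τ IS a topology on X.

Axiom (T1): ∅ ∈ τ? Yes; X ∈ τ? Yes.
Axiom (T2/T3): check pairwise unions and intersections of members of τ.
All pairwise intersections and unions checked — each lies in τ. Therefore τ satisfies (T1), (T2), (T3): it IS a topology on X.


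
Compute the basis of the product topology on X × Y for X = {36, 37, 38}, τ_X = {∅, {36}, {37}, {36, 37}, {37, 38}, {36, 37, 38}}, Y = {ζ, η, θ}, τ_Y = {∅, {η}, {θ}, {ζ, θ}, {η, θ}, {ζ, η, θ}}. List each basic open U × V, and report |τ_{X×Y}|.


Basis B = {∅ × ∅, {36} × {η}, {36} × {θ}, {37} × {η}, {37} × {θ}, {36} × {ζ, θ}, {36} × {η, θ}, {36, 37} × {η}, {36, 37} × {θ}, {37} × {ζ, θ}, {37} × {η, θ}, {37, 38} × {η}, {37, 38} × {θ}, {36} × {ζ, η, θ}, {36, 37, 38} × {η}, {36, 37, 38} × {θ}, {37} × {ζ, η, θ}, {36, 37} × {ζ, θ}, {36, 37} × {η, θ}, {37, 38} × {ζ, θ}, {37, 38} × {η, θ}, {36, 37} × {ζ, η, θ}, {36, 37, 38} × {ζ, θ}, {36, 37, 38} × {η, θ}, {37, 38} × {ζ, η, θ}, {36, 37, 38} × {ζ, η, θ}}; |τ_{X×Y}| = 108.

Enumerate products U × V with U ∈ τ_X, V ∈ τ_Y (deduplicated):
  ∅ × ∅ = {} (∅)
  {36} × {η} = {(36,η)}
  {36} × {θ} = {(36,θ)}
  {37} × {η} = {(37,η)}
  {37} × {θ} = {(37,θ)}
  {36} × {ζ, θ} = {(36,ζ), (36,θ)}
  {36} × {η, θ} = {(36,η), (36,θ)}
  {36, 37} × {η} = {(36,η), (37,η)}
  {36, 37} × {θ} = {(36,θ), (37,θ)}
  {37} × {ζ, θ} = {(37,ζ), (37,θ)}
  {37} × {η, θ} = {(37,η), (37,θ)}
  {37, 38} × {η} = {(37,η), (38,η)}
  {37, 38} × {θ} = {(37,θ), (38,θ)}
  {36} × {ζ, η, θ} = {(36,ζ), (36,η), (36,θ)}
  {36, 37, 38} × {η} = {(36,η), (37,η), (38,η)}
  {36, 37, 38} × {θ} = {(36,θ), (37,θ), (38,θ)}
  {37} × {ζ, η, θ} = {(37,ζ), (37,η), (37,θ)}
  {36, 37} × {ζ, θ} = {(36,ζ), (36,θ), (37,ζ), (37,θ)}
  {36, 37} × {η, θ} = {(36,η), (36,θ), (37,η), (37,θ)}
  {37, 38} × {ζ, θ} = {(37,ζ), (37,θ), (38,ζ), (38,θ)}
  {37, 38} × {η, θ} = {(37,η), (37,θ), (38,η), (38,θ)}
  {36, 37} × {ζ, η, θ} = {(36,ζ), (36,η), (36,θ), (37,ζ), (37,η), (37,θ)}
  {36, 37, 38} × {ζ, θ} = {(36,ζ), (36,θ), (37,ζ), (37,θ), (38,ζ), (38,θ)}
  {36, 37, 38} × {η, θ} = {(36,η), (36,θ), (37,η), (37,θ), (38,η), (38,θ)}
  {37, 38} × {ζ, η, θ} = {(37,ζ), (37,η), (37,θ), (38,ζ), (38,η), (38,θ)}
  {36, 37, 38} × {ζ, η, θ} = {(36,ζ), (36,η), (36,θ), (37,ζ), (37,η), (37,θ), (38,ζ), (38,η), (38,θ)}
These 26 distinct sets form the basis B.
Close under arbitrary unions to get τ_{X×Y}; counting gives |τ_{X×Y}| = 108.


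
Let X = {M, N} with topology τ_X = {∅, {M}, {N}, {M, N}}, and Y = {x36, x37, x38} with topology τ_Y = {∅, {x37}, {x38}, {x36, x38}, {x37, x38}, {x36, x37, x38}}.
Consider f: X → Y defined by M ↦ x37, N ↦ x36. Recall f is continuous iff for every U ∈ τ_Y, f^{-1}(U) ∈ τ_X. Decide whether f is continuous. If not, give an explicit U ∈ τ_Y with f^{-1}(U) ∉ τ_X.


f IS continuous.

Compute f^{-1}(U) for each U ∈ τ_Y:
  U = ∅: f^{-1}(U) = ∅ ∈ τ_X ✓.
  U = {x37}: f^{-1}(U) = {M} ∈ τ_X ✓.
  U = {x38}: f^{-1}(U) = ∅ ∈ τ_X ✓.
  U = {x36, x38}: f^{-1}(U) = {N} ∈ τ_X ✓.
  U = {x37, x38}: f^{-1}(U) = {M} ∈ τ_X ✓.
  U = {x36, x37, x38}: f^{-1}(U) = {M, N} ∈ τ_X ✓.
Every preimage lies in τ_X, so f IS continuous.


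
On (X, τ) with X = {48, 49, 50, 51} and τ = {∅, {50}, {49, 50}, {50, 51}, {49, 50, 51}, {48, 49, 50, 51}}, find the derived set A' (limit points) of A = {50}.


A' = {48, 49, 51}

For each x ∈ X, list the open sets U ∈ τ with x ∈ U, then check whether U ∩ (A ∖ {x}) ≠ ∅ for every such U.
  x = 48: opens ∋ x are {48, 49, 50, 51}; each meets A ∖ {48}, so x IS a limit point.
  x = 49: opens ∋ x are {49, 50}, {49, 50, 51}, {48, 49, 50, 51}; each meets A ∖ {49}, so x IS a limit point.
  x = 50: open {50} ∋ x has {50} ∩ (A ∖ {50}) = ∅, so x is NOT a limit point.
  x = 51: opens ∋ x are {50, 51}, {49, 50, 51}, {48, 49, 50, 51}; each meets A ∖ {51}, so x IS a limit point.
Collecting: A' = {48, 49, 51}.


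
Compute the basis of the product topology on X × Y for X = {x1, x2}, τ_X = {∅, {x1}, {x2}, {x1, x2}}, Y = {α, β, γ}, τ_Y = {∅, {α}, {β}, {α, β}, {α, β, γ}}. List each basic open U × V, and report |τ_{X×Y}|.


Basis B = {∅ × ∅, {x1} × {α}, {x1} × {β}, {x2} × {α}, {x2} × {β}, {x1} × {α, β}, {x1, x2} × {α}, {x1, x2} × {β}, {x2} × {α, β}, {x1} × {α, β, γ}, {x2} × {α, β, γ}, {x1, x2} × {α, β}, {x1, x2} × {α, β, γ}}; |τ_{X×Y}| = 25.

Enumerate products U × V with U ∈ τ_X, V ∈ τ_Y (deduplicated):
  ∅ × ∅ = {} (∅)
  {x1} × {α} = {(x1,α)}
  {x1} × {β} = {(x1,β)}
  {x2} × {α} = {(x2,α)}
  {x2} × {β} = {(x2,β)}
  {x1} × {α, β} = {(x1,α), (x1,β)}
  {x1, x2} × {α} = {(x1,α), (x2,α)}
  {x1, x2} × {β} = {(x1,β), (x2,β)}
  {x2} × {α, β} = {(x2,α), (x2,β)}
  {x1} × {α, β, γ} = {(x1,α), (x1,β), (x1,γ)}
  {x2} × {α, β, γ} = {(x2,α), (x2,β), (x2,γ)}
  {x1, x2} × {α, β} = {(x1,α), (x1,β), (x2,α), (x2,β)}
  {x1, x2} × {α, β, γ} = {(x1,α), (x1,β), (x1,γ), (x2,α), (x2,β), (x2,γ)}
These 13 distinct sets form the basis B.
Close under arbitrary unions to get τ_{X×Y}; counting gives |τ_{X×Y}| = 25.


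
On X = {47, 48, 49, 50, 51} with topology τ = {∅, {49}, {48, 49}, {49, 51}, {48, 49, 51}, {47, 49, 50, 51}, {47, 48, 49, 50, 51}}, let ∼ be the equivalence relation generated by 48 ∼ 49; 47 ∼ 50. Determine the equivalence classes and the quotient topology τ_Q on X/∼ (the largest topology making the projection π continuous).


X/∼ = {[47=50], [48=49], [51]}; |τ_Q| = 4.

Equivalence classes: [47=50], [48=49], [51].
Quotient map π: X → X/∼ sends 47 ↦ [47=50], 48 ↦ [48=49], 49 ↦ [48=49], 50 ↦ [47=50], 51 ↦ [51].
For each subset V ⊆ X/∼, compute π^{-1}(V) ⊆ X and check whether π^{-1}(V) ∈ τ. V is open in τ_Q iff π^{-1}(V) ∈ τ.
  V = {}: π^{-1}(V) = ∅ ∈ τ ✓.
  V = {[47=50]}: π^{-1}(V) = {47, 50} ∉ τ ✗.
  V = {[48=49]}: π^{-1}(V) = {48, 49} ∈ τ ✓.
  V = {[47=50], [48=49]}: π^{-1}(V) = {47, 48, 49, 50} ∉ τ ✗.
  V = {[51]}: π^{-1}(V) = {51} ∉ τ ✗.
  V = {[47=50], [51]}: π^{-1}(V) = {47, 50, 51} ∉ τ ✗.
  V = {[48=49], [51]}: π^{-1}(V) = {48, 49, 51} ∈ τ ✓.
  V = {[47=50], [48=49], [51]}: π^{-1}(V) = {47, 48, 49, 50, 51} ∈ τ ✓.
Open sets in the quotient: τ_Q = {{}, {[48=49]}, {[48=49], [51]}, {[47=50], [48=49], [51]}} (4 elements).


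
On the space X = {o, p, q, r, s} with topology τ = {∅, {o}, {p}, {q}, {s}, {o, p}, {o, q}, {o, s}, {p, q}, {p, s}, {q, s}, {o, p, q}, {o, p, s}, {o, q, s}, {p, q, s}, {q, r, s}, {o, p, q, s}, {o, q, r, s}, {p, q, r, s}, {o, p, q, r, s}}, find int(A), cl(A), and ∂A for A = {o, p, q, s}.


int(A) = {o, p, q, s}, cl(A) = {o, p, q, r, s}, ∂A = {r}.

Closed sets in (X, τ) are complements of opens:
  closed(X, τ) = {∅, {o}, {p}, {r}, {o, p}, {o, r}, {p, r}, {q, r}, {r, s}, {o, p, r}, {o, q, r}, {o, r, s}, {p, q, r}, {p, r, s}, {q, r, s}, {o, p, q, r}, {o, p, r, s}, {o, q, r, s}, {p, q, r, s}, {o, p, q, r, s}}.
int(A) = ⋃ {U ∈ τ : U ⊆ A}. Opens contained in A: ∅, {o}, {p}, {q}, {s}, {o, p}, {o, q}, {o, s}, {p, q}, {p, s}, {q, s}, {o, p, q}, {o, p, s}, {o, q, s}, {p, q, s}, {o, p, q, s}.
Taking the union of these: int(A) = {o, p, q, s}.
cl(A) = ⋂ {C closed : A ⊆ C}. Closed sets containing A: {o, p, q, r, s}.
Intersecting these: cl(A) = {o, p, q, r, s}.
∂A = cl(A) ∖ int(A) = {o, p, q, r, s} ∖ {o, p, q, s} = {r}.


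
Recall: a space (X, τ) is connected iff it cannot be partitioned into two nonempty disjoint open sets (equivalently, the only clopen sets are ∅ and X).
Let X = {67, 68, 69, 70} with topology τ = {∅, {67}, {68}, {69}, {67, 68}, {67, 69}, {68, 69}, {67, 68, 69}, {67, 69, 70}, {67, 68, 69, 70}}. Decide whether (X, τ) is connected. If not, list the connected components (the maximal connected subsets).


(X, τ) is disconnected; components = [{68}, {67, 69, 70}].

Find clopen sets (U ∈ τ with X ∖ U ∈ τ):
  U = ∅, X ∖ U = {67, 68, 69, 70} — both open, so U is clopen.
  U = {68}, X ∖ U = {67, 69, 70} — both open, so U is clopen.
  U = {67, 69, 70}, X ∖ U = {68} — both open, so U is clopen.
  U = {67, 68, 69, 70}, X ∖ U = ∅ — both open, so U is clopen.
Nontrivial clopen(s) exist: e.g. {68}. So (X, τ) is disconnected.
Compute connected components by grouping points that agree on all clopens:
  component: {68}
  component: {67, 69, 70}


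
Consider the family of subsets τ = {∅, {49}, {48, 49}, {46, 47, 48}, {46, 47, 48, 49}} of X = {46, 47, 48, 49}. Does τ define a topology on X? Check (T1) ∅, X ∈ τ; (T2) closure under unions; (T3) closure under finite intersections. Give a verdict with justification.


τ is NOT a topology on X.

Axiom (T1): ∅ ∈ τ? Yes; X ∈ τ? Yes.
Axiom (T2/T3): check pairwise unions and intersections of members of τ.
Counterexample for (T3): {48, 49} ∩ {46, 47, 48} = {48} ∉ τ. Therefore τ is NOT a topology.


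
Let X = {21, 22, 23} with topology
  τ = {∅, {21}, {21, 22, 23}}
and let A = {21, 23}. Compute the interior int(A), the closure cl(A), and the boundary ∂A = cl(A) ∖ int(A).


int(A) = {21}, cl(A) = {21, 22, 23}, ∂A = {22, 23}.

Closed sets in (X, τ) are complements of opens:
  closed(X, τ) = {∅, {22, 23}, {21, 22, 23}}.
int(A) = ⋃ {U ∈ τ : U ⊆ A}. Opens contained in A: ∅, {21}.
Taking the union of these: int(A) = {21}.
cl(A) = ⋂ {C closed : A ⊆ C}. Closed sets containing A: {21, 22, 23}.
Intersecting these: cl(A) = {21, 22, 23}.
∂A = cl(A) ∖ int(A) = {21, 22, 23} ∖ {21} = {22, 23}.


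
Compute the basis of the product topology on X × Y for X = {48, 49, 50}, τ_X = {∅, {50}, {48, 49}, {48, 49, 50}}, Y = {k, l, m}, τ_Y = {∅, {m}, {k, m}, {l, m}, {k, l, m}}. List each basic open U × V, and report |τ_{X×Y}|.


Basis B = {∅ × ∅, {50} × {m}, {48, 49} × {m}, {50} × {k, m}, {50} × {l, m}, {48, 49, 50} × {m}, {50} × {k, l, m}, {48, 49} × {k, m}, {48, 49} × {l, m}, {48, 49} × {k, l, m}, {48, 49, 50} × {k, m}, {48, 49, 50} × {l, m}, {48, 49, 50} × {k, l, m}}; |τ_{X×Y}| = 25.

Enumerate products U × V with U ∈ τ_X, V ∈ τ_Y (deduplicated):
  ∅ × ∅ = {} (∅)
  {50} × {m} = {(50,m)}
  {48, 49} × {m} = {(48,m), (49,m)}
  {50} × {k, m} = {(50,k), (50,m)}
  {50} × {l, m} = {(50,l), (50,m)}
  {48, 49, 50} × {m} = {(48,m), (49,m), (50,m)}
  {50} × {k, l, m} = {(50,k), (50,l), (50,m)}
  {48, 49} × {k, m} = {(48,k), (48,m), (49,k), (49,m)}
  {48, 49} × {l, m} = {(48,l), (48,m), (49,l), (49,m)}
  {48, 49} × {k, l, m} = {(48,k), (48,l), (48,m), (49,k), (49,l), (49,m)}
  {48, 49, 50} × {k, m} = {(48,k), (48,m), (49,k), (49,m), (50,k), (50,m)}
  {48, 49, 50} × {l, m} = {(48,l), (48,m), (49,l), (49,m), (50,l), (50,m)}
  {48, 49, 50} × {k, l, m} = {(48,k), (48,l), (48,m), (49,k), (49,l), (49,m), (50,k), (50,l), (50,m)}
These 13 distinct sets form the basis B.
Close under arbitrary unions to get τ_{X×Y}; counting gives |τ_{X×Y}| = 25.


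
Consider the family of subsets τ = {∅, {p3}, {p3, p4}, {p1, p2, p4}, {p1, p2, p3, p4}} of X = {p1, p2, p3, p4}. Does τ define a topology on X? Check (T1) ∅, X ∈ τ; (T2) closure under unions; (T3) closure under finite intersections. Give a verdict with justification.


τ is NOT a topology on X.

Axiom (T1): ∅ ∈ τ? Yes; X ∈ τ? Yes.
Axiom (T2/T3): check pairwise unions and intersections of members of τ.
Counterexample for (T3): {p3, p4} ∩ {p1, p2, p4} = {p4} ∉ τ. Therefore τ is NOT a topology.


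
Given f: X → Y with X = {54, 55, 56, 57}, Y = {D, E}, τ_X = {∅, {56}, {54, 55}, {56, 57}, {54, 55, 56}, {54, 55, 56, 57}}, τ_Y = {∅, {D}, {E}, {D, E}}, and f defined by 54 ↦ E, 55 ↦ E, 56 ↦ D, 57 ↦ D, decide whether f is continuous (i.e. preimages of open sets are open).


f IS continuous.

Compute f^{-1}(U) for each U ∈ τ_Y:
  U = ∅: f^{-1}(U) = ∅ ∈ τ_X ✓.
  U = {D}: f^{-1}(U) = {56, 57} ∈ τ_X ✓.
  U = {E}: f^{-1}(U) = {54, 55} ∈ τ_X ✓.
  U = {D, E}: f^{-1}(U) = {54, 55, 56, 57} ∈ τ_X ✓.
Every preimage lies in τ_X, so f IS continuous.


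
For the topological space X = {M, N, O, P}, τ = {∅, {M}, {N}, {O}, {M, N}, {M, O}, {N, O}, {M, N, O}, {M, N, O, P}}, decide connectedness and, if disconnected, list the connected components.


(X, τ) is connected.

Find clopen sets (U ∈ τ with X ∖ U ∈ τ):
  U = ∅, X ∖ U = {M, N, O, P} — both open, so U is clopen.
  U = {M, N, O, P}, X ∖ U = ∅ — both open, so U is clopen.
Only trivial clopens (∅ and X) exist, so (X, τ) is connected.
Compute connected components by grouping points that agree on all clopens:
  component: {M, N, O, P}


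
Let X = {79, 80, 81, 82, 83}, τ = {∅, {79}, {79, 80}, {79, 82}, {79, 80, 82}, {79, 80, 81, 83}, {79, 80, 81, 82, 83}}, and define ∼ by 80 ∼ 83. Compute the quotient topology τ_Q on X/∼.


X/∼ = {[79], [80=83], [81], [82]}; |τ_Q| = 5.

Equivalence classes: [79], [80=83], [81], [82].
Quotient map π: X → X/∼ sends 79 ↦ [79], 80 ↦ [80=83], 81 ↦ [81], 82 ↦ [82], 83 ↦ [80=83].
For each subset V ⊆ X/∼, compute π^{-1}(V) ⊆ X and check whether π^{-1}(V) ∈ τ. V is open in τ_Q iff π^{-1}(V) ∈ τ.
  V = {}: π^{-1}(V) = ∅ ∈ τ ✓.
  V = {[79]}: π^{-1}(V) = {79} ∈ τ ✓.
  V = {[80=83]}: π^{-1}(V) = {80, 83} ∉ τ ✗.
  V = {[79], [80=83]}: π^{-1}(V) = {79, 80, 83} ∉ τ ✗.
  V = {[81]}: π^{-1}(V) = {81} ∉ τ ✗.
  V = {[79], [81]}: π^{-1}(V) = {79, 81} ∉ τ ✗.
  V = {[80=83], [81]}: π^{-1}(V) = {80, 81, 83} ∉ τ ✗.
  V = {[79], [80=83], [81]}: π^{-1}(V) = {79, 80, 81, 83} ∈ τ ✓.
  V = {[82]}: π^{-1}(V) = {82} ∉ τ ✗.
  V = {[79], [82]}: π^{-1}(V) = {79, 82} ∈ τ ✓.
  V = {[80=83], [82]}: π^{-1}(V) = {80, 82, 83} ∉ τ ✗.
  V = {[79], [80=83], [82]}: π^{-1}(V) = {79, 80, 82, 83} ∉ τ ✗.
  V = {[81], [82]}: π^{-1}(V) = {81, 82} ∉ τ ✗.
  V = {[79], [81], [82]}: π^{-1}(V) = {79, 81, 82} ∉ τ ✗.
  V = {[80=83], [81], [82]}: π^{-1}(V) = {80, 81, 82, 83} ∉ τ ✗.
  V = {[79], [80=83], [81], [82]}: π^{-1}(V) = {79, 80, 81, 82, 83} ∈ τ ✓.
Open sets in the quotient: τ_Q = {{}, {[79]}, {[79], [80=83], [81]}, {[79], [82]}, {[79], [80=83], [81], [82]}} (5 elements).


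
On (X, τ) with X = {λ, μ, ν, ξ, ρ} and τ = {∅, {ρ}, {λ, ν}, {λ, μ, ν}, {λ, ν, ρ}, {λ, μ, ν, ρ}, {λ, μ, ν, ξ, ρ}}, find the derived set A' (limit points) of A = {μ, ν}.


A' = {λ, μ, ξ}

For each x ∈ X, list the open sets U ∈ τ with x ∈ U, then check whether U ∩ (A ∖ {x}) ≠ ∅ for every such U.
  x = λ: opens ∋ x are {λ, ν}, {λ, μ, ν}, {λ, ν, ρ}, {λ, μ, ν, ρ}, {λ, μ, ν, ξ, ρ}; each meets A ∖ {λ}, so x IS a limit point.
  x = μ: opens ∋ x are {λ, μ, ν}, {λ, μ, ν, ρ}, {λ, μ, ν, ξ, ρ}; each meets A ∖ {μ}, so x IS a limit point.
  x = ν: open {λ, ν} ∋ x has {λ, ν} ∩ (A ∖ {ν}) = ∅, so x is NOT a limit point.
  x = ξ: opens ∋ x are {λ, μ, ν, ξ, ρ}; each meets A ∖ {ξ}, so x IS a limit point.
  x = ρ: open {ρ} ∋ x has {ρ} ∩ (A ∖ {ρ}) = ∅, so x is NOT a limit point.
Collecting: A' = {λ, μ, ξ}.


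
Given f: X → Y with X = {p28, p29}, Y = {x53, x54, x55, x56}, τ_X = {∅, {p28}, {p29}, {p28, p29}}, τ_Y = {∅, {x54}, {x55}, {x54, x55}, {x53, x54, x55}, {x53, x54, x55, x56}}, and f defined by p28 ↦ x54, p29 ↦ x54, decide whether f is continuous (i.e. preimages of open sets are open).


f IS continuous.

Compute f^{-1}(U) for each U ∈ τ_Y:
  U = ∅: f^{-1}(U) = ∅ ∈ τ_X ✓.
  U = {x54}: f^{-1}(U) = {p28, p29} ∈ τ_X ✓.
  U = {x55}: f^{-1}(U) = ∅ ∈ τ_X ✓.
  U = {x54, x55}: f^{-1}(U) = {p28, p29} ∈ τ_X ✓.
  U = {x53, x54, x55}: f^{-1}(U) = {p28, p29} ∈ τ_X ✓.
  U = {x53, x54, x55, x56}: f^{-1}(U) = {p28, p29} ∈ τ_X ✓.
Every preimage lies in τ_X, so f IS continuous.


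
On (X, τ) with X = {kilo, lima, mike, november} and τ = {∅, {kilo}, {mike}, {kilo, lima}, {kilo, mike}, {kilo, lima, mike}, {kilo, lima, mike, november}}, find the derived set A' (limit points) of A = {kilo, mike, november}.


A' = {lima, november}

For each x ∈ X, list the open sets U ∈ τ with x ∈ U, then check whether U ∩ (A ∖ {x}) ≠ ∅ for every such U.
  x = kilo: open {kilo} ∋ x has {kilo} ∩ (A ∖ {kilo}) = ∅, so x is NOT a limit point.
  x = lima: opens ∋ x are {kilo, lima}, {kilo, lima, mike}, {kilo, lima, mike, november}; each meets A ∖ {lima}, so x IS a limit point.
  x = mike: open {mike} ∋ x has {mike} ∩ (A ∖ {mike}) = ∅, so x is NOT a limit point.
  x = november: opens ∋ x are {kilo, lima, mike, november}; each meets A ∖ {november}, so x IS a limit point.
Collecting: A' = {lima, november}.


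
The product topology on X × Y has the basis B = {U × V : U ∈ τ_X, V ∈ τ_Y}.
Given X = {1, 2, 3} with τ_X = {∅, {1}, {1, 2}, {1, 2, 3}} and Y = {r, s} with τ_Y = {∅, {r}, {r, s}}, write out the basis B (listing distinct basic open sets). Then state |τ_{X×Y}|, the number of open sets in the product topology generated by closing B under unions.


Basis B = {∅ × ∅, {1} × {r}, {1} × {r, s}, {1, 2} × {r}, {1, 2, 3} × {r}, {1, 2} × {r, s}, {1, 2, 3} × {r, s}}; |τ_{X×Y}| = 10.

Enumerate products U × V with U ∈ τ_X, V ∈ τ_Y (deduplicated):
  ∅ × ∅ = {} (∅)
  {1} × {r} = {(1,r)}
  {1} × {r, s} = {(1,r), (1,s)}
  {1, 2} × {r} = {(1,r), (2,r)}
  {1, 2, 3} × {r} = {(1,r), (2,r), (3,r)}
  {1, 2} × {r, s} = {(1,r), (1,s), (2,r), (2,s)}
  {1, 2, 3} × {r, s} = {(1,r), (1,s), (2,r), (2,s), (3,r), (3,s)}
These 7 distinct sets form the basis B.
Close under arbitrary unions to get τ_{X×Y}; counting gives |τ_{X×Y}| = 10.


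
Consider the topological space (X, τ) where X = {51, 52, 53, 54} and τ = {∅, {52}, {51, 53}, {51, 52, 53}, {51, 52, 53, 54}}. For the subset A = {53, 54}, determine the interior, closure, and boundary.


int(A) = ∅, cl(A) = {51, 53, 54}, ∂A = {51, 53, 54}.

Closed sets in (X, τ) are complements of opens:
  closed(X, τ) = {∅, {54}, {52, 54}, {51, 53, 54}, {51, 52, 53, 54}}.
int(A) = ⋃ {U ∈ τ : U ⊆ A}. Opens contained in A: ∅.
Taking the union of these: int(A) = ∅.
cl(A) = ⋂ {C closed : A ⊆ C}. Closed sets containing A: {51, 53, 54}, {51, 52, 53, 54}.
Intersecting these: cl(A) = {51, 53, 54}.
∂A = cl(A) ∖ int(A) = {51, 53, 54} ∖ ∅ = {51, 53, 54}.


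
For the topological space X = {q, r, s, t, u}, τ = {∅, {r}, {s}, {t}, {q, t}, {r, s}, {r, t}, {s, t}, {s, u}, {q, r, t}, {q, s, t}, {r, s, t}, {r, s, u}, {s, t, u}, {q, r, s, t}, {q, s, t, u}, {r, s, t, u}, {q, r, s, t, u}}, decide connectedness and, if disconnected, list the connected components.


(X, τ) is disconnected; components = [{r}, {q, t}, {s, u}].

Find clopen sets (U ∈ τ with X ∖ U ∈ τ):
  U = ∅, X ∖ U = {q, r, s, t, u} — both open, so U is clopen.
  U = {r}, X ∖ U = {q, s, t, u} — both open, so U is clopen.
  U = {q, t}, X ∖ U = {r, s, u} — both open, so U is clopen.
  U = {s, u}, X ∖ U = {q, r, t} — both open, so U is clopen.
  U = {q, r, t}, X ∖ U = {s, u} — both open, so U is clopen.
  U = {r, s, u}, X ∖ U = {q, t} — both open, so U is clopen.
  U = {q, s, t, u}, X ∖ U = {r} — both open, so U is clopen.
  U = {q, r, s, t, u}, X ∖ U = ∅ — both open, so U is clopen.
Nontrivial clopen(s) exist: e.g. {r}. So (X, τ) is disconnected.
Compute connected components by grouping points that agree on all clopens:
  component: {r}
  component: {q, t}
  component: {s, u}


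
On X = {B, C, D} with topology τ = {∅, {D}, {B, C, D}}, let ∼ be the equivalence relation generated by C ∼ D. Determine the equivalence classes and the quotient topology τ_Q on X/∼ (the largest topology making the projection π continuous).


X/∼ = {[B], [C=D]}; |τ_Q| = 2.

Equivalence classes: [B], [C=D].
Quotient map π: X → X/∼ sends B ↦ [B], C ↦ [C=D], D ↦ [C=D].
For each subset V ⊆ X/∼, compute π^{-1}(V) ⊆ X and check whether π^{-1}(V) ∈ τ. V is open in τ_Q iff π^{-1}(V) ∈ τ.
  V = {}: π^{-1}(V) = ∅ ∈ τ ✓.
  V = {[B]}: π^{-1}(V) = {B} ∉ τ ✗.
  V = {[C=D]}: π^{-1}(V) = {C, D} ∉ τ ✗.
  V = {[B], [C=D]}: π^{-1}(V) = {B, C, D} ∈ τ ✓.
Open sets in the quotient: τ_Q = {{}, {[B], [C=D]}} (2 elements).


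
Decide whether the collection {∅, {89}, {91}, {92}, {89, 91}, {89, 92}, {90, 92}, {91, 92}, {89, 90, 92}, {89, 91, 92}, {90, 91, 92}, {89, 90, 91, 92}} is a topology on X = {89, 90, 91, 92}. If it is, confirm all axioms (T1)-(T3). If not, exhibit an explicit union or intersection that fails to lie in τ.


τ IS a topology on X.

Axiom (T1): ∅ ∈ τ? Yes; X ∈ τ? Yes.
Axiom (T2/T3): check pairwise unions and intersections of members of τ.
All pairwise intersections and unions checked — each lies in τ. Therefore τ satisfies (T1), (T2), (T3): it IS a topology on X.


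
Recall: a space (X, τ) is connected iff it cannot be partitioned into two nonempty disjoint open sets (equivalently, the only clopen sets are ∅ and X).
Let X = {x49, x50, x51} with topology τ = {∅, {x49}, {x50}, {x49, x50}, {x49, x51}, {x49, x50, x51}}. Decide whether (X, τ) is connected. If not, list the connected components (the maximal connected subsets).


(X, τ) is disconnected; components = [{x50}, {x49, x51}].

Find clopen sets (U ∈ τ with X ∖ U ∈ τ):
  U = ∅, X ∖ U = {x49, x50, x51} — both open, so U is clopen.
  U = {x50}, X ∖ U = {x49, x51} — both open, so U is clopen.
  U = {x49, x51}, X ∖ U = {x50} — both open, so U is clopen.
  U = {x49, x50, x51}, X ∖ U = ∅ — both open, so U is clopen.
Nontrivial clopen(s) exist: e.g. {x49, x51}. So (X, τ) is disconnected.
Compute connected components by grouping points that agree on all clopens:
  component: {x50}
  component: {x49, x51}


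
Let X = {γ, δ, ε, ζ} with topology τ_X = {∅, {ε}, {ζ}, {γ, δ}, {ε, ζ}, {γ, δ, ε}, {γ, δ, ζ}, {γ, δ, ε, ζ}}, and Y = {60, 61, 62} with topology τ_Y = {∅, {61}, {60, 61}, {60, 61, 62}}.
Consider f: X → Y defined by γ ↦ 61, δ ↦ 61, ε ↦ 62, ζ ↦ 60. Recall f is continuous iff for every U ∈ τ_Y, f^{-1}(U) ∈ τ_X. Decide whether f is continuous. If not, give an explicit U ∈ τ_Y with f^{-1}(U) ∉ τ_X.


f IS continuous.

Compute f^{-1}(U) for each U ∈ τ_Y:
  U = ∅: f^{-1}(U) = ∅ ∈ τ_X ✓.
  U = {61}: f^{-1}(U) = {γ, δ} ∈ τ_X ✓.
  U = {60, 61}: f^{-1}(U) = {γ, δ, ζ} ∈ τ_X ✓.
  U = {60, 61, 62}: f^{-1}(U) = {γ, δ, ε, ζ} ∈ τ_X ✓.
Every preimage lies in τ_X, so f IS continuous.


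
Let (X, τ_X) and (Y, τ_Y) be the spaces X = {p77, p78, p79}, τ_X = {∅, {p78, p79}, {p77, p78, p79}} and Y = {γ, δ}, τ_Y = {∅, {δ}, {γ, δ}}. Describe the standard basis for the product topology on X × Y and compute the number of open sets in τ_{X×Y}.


Basis B = {∅ × ∅, {p78, p79} × {δ}, {p77, p78, p79} × {δ}, {p78, p79} × {γ, δ}, {p77, p78, p79} × {γ, δ}}; |τ_{X×Y}| = 6.

Enumerate products U × V with U ∈ τ_X, V ∈ τ_Y (deduplicated):
  ∅ × ∅ = {} (∅)
  {p78, p79} × {δ} = {(p78,δ), (p79,δ)}
  {p77, p78, p79} × {δ} = {(p77,δ), (p78,δ), (p79,δ)}
  {p78, p79} × {γ, δ} = {(p78,γ), (p78,δ), (p79,γ), (p79,δ)}
  {p77, p78, p79} × {γ, δ} = {(p77,γ), (p77,δ), (p78,γ), (p78,δ), (p79,γ), (p79,δ)}
These 5 distinct sets form the basis B.
Close under arbitrary unions to get τ_{X×Y}; counting gives |τ_{X×Y}| = 6.


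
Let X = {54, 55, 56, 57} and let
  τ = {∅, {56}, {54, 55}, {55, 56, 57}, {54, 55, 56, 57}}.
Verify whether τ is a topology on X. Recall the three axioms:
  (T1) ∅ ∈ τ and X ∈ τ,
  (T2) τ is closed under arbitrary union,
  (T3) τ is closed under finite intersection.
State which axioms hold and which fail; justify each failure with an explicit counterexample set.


τ is NOT a topology on X.

Axiom (T1): ∅ ∈ τ? Yes; X ∈ τ? Yes.
Axiom (T2/T3): check pairwise unions and intersections of members of τ.
Counterexample for (T2): {56} ∪ {54, 55} = {54, 55, 56} ∉ τ. Therefore τ is NOT a topology.


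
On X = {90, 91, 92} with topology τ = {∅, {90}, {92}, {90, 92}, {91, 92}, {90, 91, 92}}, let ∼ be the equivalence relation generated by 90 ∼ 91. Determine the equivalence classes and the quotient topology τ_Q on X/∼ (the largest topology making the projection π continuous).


X/∼ = {[90=91], [92]}; |τ_Q| = 3.

Equivalence classes: [90=91], [92].
Quotient map π: X → X/∼ sends 90 ↦ [90=91], 91 ↦ [90=91], 92 ↦ [92].
For each subset V ⊆ X/∼, compute π^{-1}(V) ⊆ X and check whether π^{-1}(V) ∈ τ. V is open in τ_Q iff π^{-1}(V) ∈ τ.
  V = {}: π^{-1}(V) = ∅ ∈ τ ✓.
  V = {[90=91]}: π^{-1}(V) = {90, 91} ∉ τ ✗.
  V = {[92]}: π^{-1}(V) = {92} ∈ τ ✓.
  V = {[90=91], [92]}: π^{-1}(V) = {90, 91, 92} ∈ τ ✓.
Open sets in the quotient: τ_Q = {{}, {[92]}, {[90=91], [92]}} (3 elements).


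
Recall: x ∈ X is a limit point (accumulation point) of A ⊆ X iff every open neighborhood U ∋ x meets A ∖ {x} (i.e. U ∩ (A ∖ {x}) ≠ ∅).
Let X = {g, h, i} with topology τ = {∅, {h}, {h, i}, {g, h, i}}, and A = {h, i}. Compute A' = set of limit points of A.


A' = {g, i}

For each x ∈ X, list the open sets U ∈ τ with x ∈ U, then check whether U ∩ (A ∖ {x}) ≠ ∅ for every such U.
  x = g: opens ∋ x are {g, h, i}; each meets A ∖ {g}, so x IS a limit point.
  x = h: open {h} ∋ x has {h} ∩ (A ∖ {h}) = ∅, so x is NOT a limit point.
  x = i: opens ∋ x are {h, i}, {g, h, i}; each meets A ∖ {i}, so x IS a limit point.
Collecting: A' = {g, i}.


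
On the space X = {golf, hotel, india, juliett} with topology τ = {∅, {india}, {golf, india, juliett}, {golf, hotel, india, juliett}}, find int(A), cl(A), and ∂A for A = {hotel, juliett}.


int(A) = ∅, cl(A) = {golf, hotel, juliett}, ∂A = {golf, hotel, juliett}.

Closed sets in (X, τ) are complements of opens:
  closed(X, τ) = {∅, {hotel}, {golf, hotel, juliett}, {golf, hotel, india, juliett}}.
int(A) = ⋃ {U ∈ τ : U ⊆ A}. Opens contained in A: ∅.
Taking the union of these: int(A) = ∅.
cl(A) = ⋂ {C closed : A ⊆ C}. Closed sets containing A: {golf, hotel, juliett}, {golf, hotel, india, juliett}.
Intersecting these: cl(A) = {golf, hotel, juliett}.
∂A = cl(A) ∖ int(A) = {golf, hotel, juliett} ∖ ∅ = {golf, hotel, juliett}.


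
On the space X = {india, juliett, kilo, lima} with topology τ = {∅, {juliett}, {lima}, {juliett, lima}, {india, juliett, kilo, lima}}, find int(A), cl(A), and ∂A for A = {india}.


int(A) = ∅, cl(A) = {india, kilo}, ∂A = {india, kilo}.

Closed sets in (X, τ) are complements of opens:
  closed(X, τ) = {∅, {india, kilo}, {india, juliett, kilo}, {india, kilo, lima}, {india, juliett, kilo, lima}}.
int(A) = ⋃ {U ∈ τ : U ⊆ A}. Opens contained in A: ∅.
Taking the union of these: int(A) = ∅.
cl(A) = ⋂ {C closed : A ⊆ C}. Closed sets containing A: {india, kilo}, {india, juliett, kilo}, {india, kilo, lima}, {india, juliett, kilo, lima}.
Intersecting these: cl(A) = {india, kilo}.
∂A = cl(A) ∖ int(A) = {india, kilo} ∖ ∅ = {india, kilo}.


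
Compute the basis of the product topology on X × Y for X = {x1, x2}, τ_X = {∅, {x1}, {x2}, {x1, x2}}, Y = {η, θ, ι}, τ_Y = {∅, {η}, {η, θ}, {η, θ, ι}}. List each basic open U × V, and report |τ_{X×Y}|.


Basis B = {∅ × ∅, {x1} × {η}, {x2} × {η}, {x1} × {η, θ}, {x1, x2} × {η}, {x2} × {η, θ}, {x1} × {η, θ, ι}, {x2} × {η, θ, ι}, {x1, x2} × {η, θ}, {x1, x2} × {η, θ, ι}}; |τ_{X×Y}| = 16.

Enumerate products U × V with U ∈ τ_X, V ∈ τ_Y (deduplicated):
  ∅ × ∅ = {} (∅)
  {x1} × {η} = {(x1,η)}
  {x2} × {η} = {(x2,η)}
  {x1} × {η, θ} = {(x1,η), (x1,θ)}
  {x1, x2} × {η} = {(x1,η), (x2,η)}
  {x2} × {η, θ} = {(x2,η), (x2,θ)}
  {x1} × {η, θ, ι} = {(x1,η), (x1,θ), (x1,ι)}
  {x2} × {η, θ, ι} = {(x2,η), (x2,θ), (x2,ι)}
  {x1, x2} × {η, θ} = {(x1,η), (x1,θ), (x2,η), (x2,θ)}
  {x1, x2} × {η, θ, ι} = {(x1,η), (x1,θ), (x1,ι), (x2,η), (x2,θ), (x2,ι)}
These 10 distinct sets form the basis B.
Close under arbitrary unions to get τ_{X×Y}; counting gives |τ_{X×Y}| = 16.
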